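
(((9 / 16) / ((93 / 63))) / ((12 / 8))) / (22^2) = 63 / 120032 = 0.00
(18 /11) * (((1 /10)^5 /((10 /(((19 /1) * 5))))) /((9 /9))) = 171 /1100000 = 0.00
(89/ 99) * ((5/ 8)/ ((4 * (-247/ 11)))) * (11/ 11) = -445/ 71136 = -0.01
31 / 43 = 0.72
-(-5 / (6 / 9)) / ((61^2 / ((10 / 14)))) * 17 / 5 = 255 / 52094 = 0.00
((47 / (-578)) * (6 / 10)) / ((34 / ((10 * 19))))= -2679 / 9826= -0.27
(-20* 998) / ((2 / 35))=-349300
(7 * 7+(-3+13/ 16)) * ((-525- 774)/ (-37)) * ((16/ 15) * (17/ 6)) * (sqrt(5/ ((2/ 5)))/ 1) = 5513389 * sqrt(2)/ 444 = 17561.06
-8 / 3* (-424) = 3392 / 3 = 1130.67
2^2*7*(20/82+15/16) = 5425/164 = 33.08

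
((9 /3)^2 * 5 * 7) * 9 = 2835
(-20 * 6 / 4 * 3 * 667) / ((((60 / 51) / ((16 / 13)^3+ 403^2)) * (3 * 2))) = -12137832629373 / 8788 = -1381182593.24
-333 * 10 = -3330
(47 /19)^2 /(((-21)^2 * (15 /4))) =8836 /2388015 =0.00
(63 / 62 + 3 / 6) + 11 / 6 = 623 / 186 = 3.35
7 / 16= 0.44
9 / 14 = 0.64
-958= -958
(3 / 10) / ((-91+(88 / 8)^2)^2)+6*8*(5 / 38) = 360019 / 57000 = 6.32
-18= -18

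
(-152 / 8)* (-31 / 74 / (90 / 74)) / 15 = 589 / 1350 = 0.44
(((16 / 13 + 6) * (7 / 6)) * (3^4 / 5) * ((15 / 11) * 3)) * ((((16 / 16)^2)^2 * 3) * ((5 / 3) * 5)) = 1998675 / 143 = 13976.75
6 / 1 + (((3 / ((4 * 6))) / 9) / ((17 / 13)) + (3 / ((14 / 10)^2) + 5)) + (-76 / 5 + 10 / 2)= 702089 / 299880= 2.34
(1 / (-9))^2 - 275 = -22274 / 81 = -274.99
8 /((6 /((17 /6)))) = 34 /9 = 3.78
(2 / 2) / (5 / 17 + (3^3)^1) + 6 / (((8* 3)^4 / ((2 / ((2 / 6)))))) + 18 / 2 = 2415197 / 267264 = 9.04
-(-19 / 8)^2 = -361 / 64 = -5.64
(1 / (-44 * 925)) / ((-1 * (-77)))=-0.00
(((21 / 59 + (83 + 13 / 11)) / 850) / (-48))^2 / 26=120406729 / 729193953945600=0.00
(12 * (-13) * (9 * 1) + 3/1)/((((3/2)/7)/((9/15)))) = -19614/5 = -3922.80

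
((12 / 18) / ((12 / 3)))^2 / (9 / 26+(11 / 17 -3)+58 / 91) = -1547 / 76266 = -0.02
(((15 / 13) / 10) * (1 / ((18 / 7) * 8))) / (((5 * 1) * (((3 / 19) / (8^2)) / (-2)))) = -532 / 585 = -0.91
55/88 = 5/8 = 0.62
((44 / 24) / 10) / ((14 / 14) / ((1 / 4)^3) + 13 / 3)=11 / 4100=0.00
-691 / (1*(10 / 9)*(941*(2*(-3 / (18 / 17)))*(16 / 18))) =0.13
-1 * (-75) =75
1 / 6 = 0.17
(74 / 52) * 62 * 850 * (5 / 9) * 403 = 151117250 / 9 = 16790805.56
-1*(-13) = 13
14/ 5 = 2.80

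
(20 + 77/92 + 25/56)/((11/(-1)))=-1.93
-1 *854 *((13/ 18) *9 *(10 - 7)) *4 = -66612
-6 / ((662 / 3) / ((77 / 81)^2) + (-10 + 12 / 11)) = -17787 / 697486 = -0.03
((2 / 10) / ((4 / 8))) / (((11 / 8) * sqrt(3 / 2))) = 16 * sqrt(6) / 165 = 0.24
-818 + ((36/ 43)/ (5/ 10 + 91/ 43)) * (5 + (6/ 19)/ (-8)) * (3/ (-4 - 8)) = -777477/ 950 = -818.40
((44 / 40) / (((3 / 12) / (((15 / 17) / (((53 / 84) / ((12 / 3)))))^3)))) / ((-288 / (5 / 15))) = -651974400 / 731432701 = -0.89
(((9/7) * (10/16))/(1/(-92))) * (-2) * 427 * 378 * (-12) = -286380360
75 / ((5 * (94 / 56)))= 420 / 47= 8.94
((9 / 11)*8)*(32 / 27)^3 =262144 / 24057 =10.90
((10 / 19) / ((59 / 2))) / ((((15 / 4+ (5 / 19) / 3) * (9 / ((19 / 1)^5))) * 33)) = 39617584 / 1022175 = 38.76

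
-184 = -184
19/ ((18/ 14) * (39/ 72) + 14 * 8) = 1064/ 6311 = 0.17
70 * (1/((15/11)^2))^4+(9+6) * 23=179840477459/512578125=350.85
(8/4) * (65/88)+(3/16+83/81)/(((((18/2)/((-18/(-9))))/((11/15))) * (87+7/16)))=1.48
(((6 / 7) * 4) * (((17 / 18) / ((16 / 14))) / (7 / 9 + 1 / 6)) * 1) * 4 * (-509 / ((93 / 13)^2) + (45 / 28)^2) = -49926239 / 565068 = -88.35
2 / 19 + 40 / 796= 588 / 3781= 0.16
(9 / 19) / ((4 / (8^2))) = 144 / 19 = 7.58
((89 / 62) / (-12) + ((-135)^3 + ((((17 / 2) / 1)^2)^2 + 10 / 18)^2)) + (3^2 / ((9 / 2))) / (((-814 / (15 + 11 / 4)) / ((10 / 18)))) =6486882809700185 / 261626112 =24794477.74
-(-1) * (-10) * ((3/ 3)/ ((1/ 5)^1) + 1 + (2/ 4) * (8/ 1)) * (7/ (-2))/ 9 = 350/ 9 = 38.89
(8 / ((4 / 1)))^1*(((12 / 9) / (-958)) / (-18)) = 2 / 12933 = 0.00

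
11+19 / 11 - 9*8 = -59.27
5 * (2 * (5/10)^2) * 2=5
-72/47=-1.53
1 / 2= 0.50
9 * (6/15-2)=-72/5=-14.40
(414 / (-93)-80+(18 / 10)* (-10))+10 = -2866 / 31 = -92.45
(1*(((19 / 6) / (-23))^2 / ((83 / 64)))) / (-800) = -361 / 19758150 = -0.00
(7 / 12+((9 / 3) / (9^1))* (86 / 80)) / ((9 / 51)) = 1921 / 360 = 5.34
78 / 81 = 26 / 27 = 0.96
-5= -5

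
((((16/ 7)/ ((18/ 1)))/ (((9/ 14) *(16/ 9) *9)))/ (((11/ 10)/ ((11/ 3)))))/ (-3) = -10/ 729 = -0.01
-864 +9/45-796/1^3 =-8299/5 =-1659.80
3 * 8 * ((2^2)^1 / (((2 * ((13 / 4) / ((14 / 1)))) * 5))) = 2688 / 65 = 41.35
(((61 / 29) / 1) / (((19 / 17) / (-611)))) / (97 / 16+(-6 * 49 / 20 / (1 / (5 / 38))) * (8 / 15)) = -228.57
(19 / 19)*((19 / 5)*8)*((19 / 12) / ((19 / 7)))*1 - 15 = 41 / 15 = 2.73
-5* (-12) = 60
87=87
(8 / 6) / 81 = 4 / 243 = 0.02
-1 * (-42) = 42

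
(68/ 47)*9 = 612/ 47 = 13.02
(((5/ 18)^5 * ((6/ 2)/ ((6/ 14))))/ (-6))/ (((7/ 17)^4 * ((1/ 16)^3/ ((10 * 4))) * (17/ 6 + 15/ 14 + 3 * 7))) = -668168000000/ 1513248723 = -441.55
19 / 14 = 1.36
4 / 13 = 0.31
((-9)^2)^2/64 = 6561/64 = 102.52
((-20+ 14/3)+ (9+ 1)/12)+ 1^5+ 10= -7/2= -3.50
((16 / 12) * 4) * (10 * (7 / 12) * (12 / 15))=224 / 9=24.89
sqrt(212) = 2 * sqrt(53) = 14.56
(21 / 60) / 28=1 / 80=0.01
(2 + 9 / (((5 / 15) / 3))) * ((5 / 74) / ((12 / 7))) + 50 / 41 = 163505 / 36408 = 4.49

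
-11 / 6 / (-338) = 11 / 2028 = 0.01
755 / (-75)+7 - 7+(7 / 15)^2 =-2216 / 225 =-9.85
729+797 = 1526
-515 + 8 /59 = -30377 /59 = -514.86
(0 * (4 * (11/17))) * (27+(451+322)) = 0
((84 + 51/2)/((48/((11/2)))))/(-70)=-0.18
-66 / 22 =-3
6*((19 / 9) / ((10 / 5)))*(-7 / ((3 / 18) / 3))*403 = -321594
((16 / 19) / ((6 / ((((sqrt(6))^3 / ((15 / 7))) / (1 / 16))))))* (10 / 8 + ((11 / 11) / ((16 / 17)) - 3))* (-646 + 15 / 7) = 793232* sqrt(6) / 285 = 6817.59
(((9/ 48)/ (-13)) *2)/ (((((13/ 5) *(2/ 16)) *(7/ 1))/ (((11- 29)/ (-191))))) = -270/ 225953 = -0.00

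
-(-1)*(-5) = -5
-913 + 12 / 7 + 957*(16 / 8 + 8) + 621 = 64958 / 7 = 9279.71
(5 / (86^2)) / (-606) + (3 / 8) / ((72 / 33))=6162677 / 35855808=0.17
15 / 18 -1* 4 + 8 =29 / 6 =4.83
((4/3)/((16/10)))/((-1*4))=-5/24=-0.21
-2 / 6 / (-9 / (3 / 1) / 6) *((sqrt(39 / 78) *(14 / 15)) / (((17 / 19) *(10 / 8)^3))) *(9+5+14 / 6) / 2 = 417088 *sqrt(2) / 286875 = 2.06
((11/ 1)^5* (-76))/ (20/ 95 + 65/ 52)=-930230576/ 111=-8380455.64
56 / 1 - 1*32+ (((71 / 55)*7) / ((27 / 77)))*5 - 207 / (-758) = 3133855 / 20466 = 153.12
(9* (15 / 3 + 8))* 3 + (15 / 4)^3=25839 / 64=403.73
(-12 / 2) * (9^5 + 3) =-354312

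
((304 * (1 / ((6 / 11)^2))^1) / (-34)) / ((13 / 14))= -64372 / 1989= -32.36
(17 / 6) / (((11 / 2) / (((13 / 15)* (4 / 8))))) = 221 / 990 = 0.22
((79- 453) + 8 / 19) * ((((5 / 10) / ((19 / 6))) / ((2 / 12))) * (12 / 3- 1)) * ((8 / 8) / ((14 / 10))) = -273780 / 361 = -758.39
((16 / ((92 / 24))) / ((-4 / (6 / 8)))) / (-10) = 0.08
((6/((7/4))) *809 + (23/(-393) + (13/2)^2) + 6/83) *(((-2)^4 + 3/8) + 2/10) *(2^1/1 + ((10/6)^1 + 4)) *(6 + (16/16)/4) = 65365419613975/29226624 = 2236502.57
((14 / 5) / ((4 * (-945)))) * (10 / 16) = -1 / 2160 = -0.00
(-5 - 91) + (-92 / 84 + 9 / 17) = -96.57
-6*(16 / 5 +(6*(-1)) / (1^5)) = 84 / 5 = 16.80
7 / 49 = 1 / 7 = 0.14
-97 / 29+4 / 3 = -175 / 87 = -2.01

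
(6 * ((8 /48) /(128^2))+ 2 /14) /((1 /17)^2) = 4736999 /114688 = 41.30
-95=-95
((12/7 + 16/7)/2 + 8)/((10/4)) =4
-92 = -92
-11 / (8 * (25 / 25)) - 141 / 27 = -475 / 72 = -6.60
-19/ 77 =-0.25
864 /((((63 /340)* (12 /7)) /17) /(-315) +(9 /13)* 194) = 189352800 /29434637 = 6.43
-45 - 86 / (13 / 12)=-1617 / 13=-124.38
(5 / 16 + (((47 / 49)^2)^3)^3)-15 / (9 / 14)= -2870044839915210377916709969967233 / 127283080601263366645393122316848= -22.55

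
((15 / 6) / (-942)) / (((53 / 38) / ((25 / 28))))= -0.00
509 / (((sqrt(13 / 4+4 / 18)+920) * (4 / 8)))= 6743232 / 6094055-6108 * sqrt(5) / 6094055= 1.10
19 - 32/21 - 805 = -16538/21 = -787.52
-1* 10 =-10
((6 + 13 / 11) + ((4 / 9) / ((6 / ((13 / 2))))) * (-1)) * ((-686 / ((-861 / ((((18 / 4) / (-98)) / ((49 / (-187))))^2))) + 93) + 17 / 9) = 635.95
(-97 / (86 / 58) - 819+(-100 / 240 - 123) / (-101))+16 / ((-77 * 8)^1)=-3544312361 / 4012932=-883.22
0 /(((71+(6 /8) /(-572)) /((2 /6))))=0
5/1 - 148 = -143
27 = 27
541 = 541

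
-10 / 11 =-0.91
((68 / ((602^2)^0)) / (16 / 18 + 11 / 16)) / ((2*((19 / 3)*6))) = 2448 / 4313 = 0.57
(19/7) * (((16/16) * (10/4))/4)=95/56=1.70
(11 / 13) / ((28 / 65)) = 55 / 28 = 1.96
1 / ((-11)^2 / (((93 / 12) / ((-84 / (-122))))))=1891 / 20328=0.09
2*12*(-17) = -408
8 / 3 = 2.67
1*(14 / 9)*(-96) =-448 / 3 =-149.33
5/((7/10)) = 7.14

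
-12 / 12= -1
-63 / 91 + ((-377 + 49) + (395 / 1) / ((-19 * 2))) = -339.09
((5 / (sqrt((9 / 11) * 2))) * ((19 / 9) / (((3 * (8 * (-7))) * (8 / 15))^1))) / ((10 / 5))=-475 * sqrt(22) / 48384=-0.05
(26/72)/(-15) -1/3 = -193/540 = -0.36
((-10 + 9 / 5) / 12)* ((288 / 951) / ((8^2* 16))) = -41 / 202880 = -0.00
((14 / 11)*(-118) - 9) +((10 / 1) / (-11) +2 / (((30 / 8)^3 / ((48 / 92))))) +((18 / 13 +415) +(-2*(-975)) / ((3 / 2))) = 1556.31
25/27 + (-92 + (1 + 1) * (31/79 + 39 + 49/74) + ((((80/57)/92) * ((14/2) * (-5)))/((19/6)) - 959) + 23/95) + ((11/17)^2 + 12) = -906612897545351/946881136035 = -957.47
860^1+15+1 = 876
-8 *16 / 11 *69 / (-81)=9.91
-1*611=-611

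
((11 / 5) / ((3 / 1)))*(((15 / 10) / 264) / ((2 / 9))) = 3 / 160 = 0.02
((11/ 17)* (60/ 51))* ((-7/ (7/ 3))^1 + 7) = 880/ 289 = 3.04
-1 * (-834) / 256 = 417 / 128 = 3.26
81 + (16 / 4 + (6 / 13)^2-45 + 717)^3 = 1492487865723529 / 4826809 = 309207981.03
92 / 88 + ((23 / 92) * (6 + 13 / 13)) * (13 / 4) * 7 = 7191 / 176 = 40.86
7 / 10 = 0.70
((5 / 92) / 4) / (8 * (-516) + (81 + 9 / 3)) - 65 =-96732485 / 1488192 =-65.00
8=8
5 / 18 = 0.28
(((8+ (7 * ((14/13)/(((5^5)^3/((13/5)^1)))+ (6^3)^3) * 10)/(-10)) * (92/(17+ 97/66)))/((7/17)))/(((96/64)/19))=-611919796855468755571104/56610107421875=-10809373532.81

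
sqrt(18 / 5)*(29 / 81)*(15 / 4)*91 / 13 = 17.83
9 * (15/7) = 135/7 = 19.29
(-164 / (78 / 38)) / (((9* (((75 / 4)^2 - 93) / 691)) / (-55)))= 1894777280 / 1452087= 1304.86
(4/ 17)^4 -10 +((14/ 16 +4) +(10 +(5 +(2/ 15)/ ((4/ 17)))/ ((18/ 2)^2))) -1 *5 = -43197667/ 811824120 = -0.05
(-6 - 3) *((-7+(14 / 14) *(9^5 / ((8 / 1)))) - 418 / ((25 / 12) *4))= -13183137 / 200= -65915.68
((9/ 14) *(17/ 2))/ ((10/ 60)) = 459/ 14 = 32.79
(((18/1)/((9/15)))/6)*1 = 5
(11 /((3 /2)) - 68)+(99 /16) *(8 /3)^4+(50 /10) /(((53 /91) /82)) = 456100 /477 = 956.18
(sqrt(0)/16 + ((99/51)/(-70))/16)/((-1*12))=11/76160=0.00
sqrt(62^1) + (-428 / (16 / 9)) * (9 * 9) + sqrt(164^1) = -78003 / 4 + sqrt(62) + 2 * sqrt(41) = -19480.07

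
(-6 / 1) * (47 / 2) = -141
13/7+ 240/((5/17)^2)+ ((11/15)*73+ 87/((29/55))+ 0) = 314453/105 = 2994.79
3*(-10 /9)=-10 /3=-3.33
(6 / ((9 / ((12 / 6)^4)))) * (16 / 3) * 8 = 455.11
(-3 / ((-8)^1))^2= 9 / 64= 0.14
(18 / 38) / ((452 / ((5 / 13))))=45 / 111644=0.00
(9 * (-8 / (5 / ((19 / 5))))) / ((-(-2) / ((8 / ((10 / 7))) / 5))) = -19152 / 625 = -30.64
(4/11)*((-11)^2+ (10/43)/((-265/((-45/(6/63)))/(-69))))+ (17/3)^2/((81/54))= 37229714/676863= 55.00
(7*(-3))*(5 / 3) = -35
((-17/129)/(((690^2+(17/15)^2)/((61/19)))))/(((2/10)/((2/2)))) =-388875/87519318613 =-0.00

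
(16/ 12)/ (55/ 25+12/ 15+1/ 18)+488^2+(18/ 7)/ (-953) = 87376383434/ 366905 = 238144.43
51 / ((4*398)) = 0.03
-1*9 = -9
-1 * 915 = -915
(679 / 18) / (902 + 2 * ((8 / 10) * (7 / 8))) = 3395 / 81306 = 0.04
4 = 4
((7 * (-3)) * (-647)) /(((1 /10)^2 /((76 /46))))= 51630600 /23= 2244808.70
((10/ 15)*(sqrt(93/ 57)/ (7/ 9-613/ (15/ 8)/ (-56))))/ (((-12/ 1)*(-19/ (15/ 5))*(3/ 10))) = 0.01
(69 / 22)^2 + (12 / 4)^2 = 9117 / 484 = 18.84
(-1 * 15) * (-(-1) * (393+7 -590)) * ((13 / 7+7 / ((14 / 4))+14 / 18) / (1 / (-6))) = -554800 / 7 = -79257.14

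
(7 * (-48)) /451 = -0.75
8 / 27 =0.30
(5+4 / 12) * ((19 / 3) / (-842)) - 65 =-246437 / 3789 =-65.04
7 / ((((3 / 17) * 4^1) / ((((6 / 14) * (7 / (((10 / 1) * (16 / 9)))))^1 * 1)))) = 1071 / 640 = 1.67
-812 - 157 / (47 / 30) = -42874 / 47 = -912.21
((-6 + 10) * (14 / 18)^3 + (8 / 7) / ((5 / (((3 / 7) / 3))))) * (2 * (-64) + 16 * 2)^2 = 350179328 / 19845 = 17645.72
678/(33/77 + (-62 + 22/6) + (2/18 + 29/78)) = -1110564/94057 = -11.81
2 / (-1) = -2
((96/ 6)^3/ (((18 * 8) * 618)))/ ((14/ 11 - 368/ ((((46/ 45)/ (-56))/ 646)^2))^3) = -259108432/ 551146919008357310331732563396581103081247939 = -0.00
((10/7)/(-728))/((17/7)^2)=-5/15028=-0.00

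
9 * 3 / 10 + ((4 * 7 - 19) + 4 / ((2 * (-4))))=56 / 5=11.20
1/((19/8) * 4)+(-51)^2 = 2601.11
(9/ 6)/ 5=3/ 10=0.30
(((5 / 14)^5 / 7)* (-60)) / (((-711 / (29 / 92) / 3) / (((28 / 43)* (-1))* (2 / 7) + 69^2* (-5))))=-1.58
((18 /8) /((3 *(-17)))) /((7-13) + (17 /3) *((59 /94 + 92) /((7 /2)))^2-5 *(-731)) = -974169 /168212664880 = -0.00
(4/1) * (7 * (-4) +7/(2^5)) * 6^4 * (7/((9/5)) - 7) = 448056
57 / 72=19 / 24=0.79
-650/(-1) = 650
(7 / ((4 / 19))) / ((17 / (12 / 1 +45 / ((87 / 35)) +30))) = 231819 / 1972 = 117.56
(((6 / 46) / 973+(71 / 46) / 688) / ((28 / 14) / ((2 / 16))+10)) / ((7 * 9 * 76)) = 73211 / 3833421725952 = 0.00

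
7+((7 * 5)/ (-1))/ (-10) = 21/ 2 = 10.50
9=9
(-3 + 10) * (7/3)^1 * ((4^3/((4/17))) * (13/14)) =12376/3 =4125.33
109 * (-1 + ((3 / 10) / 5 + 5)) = 22127 / 50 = 442.54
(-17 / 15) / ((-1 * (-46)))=-17 / 690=-0.02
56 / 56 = 1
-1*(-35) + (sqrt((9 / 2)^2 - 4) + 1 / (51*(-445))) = 39.03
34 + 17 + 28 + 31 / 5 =426 / 5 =85.20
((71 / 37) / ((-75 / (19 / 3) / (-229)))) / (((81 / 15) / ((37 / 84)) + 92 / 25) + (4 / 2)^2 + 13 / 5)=308921 / 187641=1.65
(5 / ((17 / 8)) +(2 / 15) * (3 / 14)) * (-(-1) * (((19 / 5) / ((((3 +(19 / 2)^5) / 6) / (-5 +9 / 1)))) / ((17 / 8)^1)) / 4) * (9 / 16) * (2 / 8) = 5815368 / 125233562125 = 0.00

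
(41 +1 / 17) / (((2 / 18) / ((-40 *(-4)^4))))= -64327680 / 17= -3783981.18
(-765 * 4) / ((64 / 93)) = -71145 / 16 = -4446.56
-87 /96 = -29 /32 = -0.91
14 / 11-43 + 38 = -41 / 11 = -3.73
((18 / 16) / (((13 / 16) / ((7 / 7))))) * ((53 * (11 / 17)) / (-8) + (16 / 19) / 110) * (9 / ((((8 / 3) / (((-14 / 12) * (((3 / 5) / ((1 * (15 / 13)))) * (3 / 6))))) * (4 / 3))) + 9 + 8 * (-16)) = 2097689353011 / 2956096000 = 709.61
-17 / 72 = -0.24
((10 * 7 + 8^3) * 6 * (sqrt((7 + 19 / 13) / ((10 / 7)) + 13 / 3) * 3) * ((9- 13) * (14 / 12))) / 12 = -27160 * sqrt(39) / 13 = -13047.24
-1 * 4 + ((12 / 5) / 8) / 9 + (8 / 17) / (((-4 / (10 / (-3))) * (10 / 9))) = -1843 / 510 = -3.61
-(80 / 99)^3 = -0.53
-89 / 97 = -0.92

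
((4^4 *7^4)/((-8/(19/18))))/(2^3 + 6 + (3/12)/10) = -29196160/5049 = -5782.56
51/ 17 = 3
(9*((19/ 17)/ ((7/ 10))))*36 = 61560/ 119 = 517.31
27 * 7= 189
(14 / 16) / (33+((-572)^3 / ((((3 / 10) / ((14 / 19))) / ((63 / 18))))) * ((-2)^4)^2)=-399 / 187808013337912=-0.00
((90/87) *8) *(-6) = -1440/29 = -49.66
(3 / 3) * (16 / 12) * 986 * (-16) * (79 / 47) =-4985216 / 141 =-35356.14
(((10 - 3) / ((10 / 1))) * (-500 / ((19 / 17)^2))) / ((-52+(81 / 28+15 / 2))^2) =-3172064 / 19598329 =-0.16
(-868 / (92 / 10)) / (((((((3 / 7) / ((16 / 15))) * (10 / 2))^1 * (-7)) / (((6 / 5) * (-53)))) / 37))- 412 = -27945068 / 1725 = -16200.04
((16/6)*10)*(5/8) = 50/3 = 16.67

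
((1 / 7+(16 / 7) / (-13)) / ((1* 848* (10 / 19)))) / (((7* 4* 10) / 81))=-4617 / 216070400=-0.00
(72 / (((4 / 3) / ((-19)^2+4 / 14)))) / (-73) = -136566 / 511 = -267.25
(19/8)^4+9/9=134417/4096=32.82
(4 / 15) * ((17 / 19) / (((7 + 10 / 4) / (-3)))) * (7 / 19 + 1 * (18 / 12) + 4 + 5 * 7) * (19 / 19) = -105604 / 34295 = -3.08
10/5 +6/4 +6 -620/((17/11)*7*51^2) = 5867221/619038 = 9.48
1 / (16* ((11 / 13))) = 13 / 176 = 0.07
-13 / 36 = -0.36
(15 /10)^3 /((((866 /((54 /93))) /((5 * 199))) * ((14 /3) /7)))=3.38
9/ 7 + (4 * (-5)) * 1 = -131/ 7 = -18.71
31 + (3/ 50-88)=-56.94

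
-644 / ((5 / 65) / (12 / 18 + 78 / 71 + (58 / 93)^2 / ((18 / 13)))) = -94675247576 / 5526711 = -17130.49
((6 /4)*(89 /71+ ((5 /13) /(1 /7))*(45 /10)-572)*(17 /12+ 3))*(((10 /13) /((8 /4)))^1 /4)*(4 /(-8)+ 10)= -3380.66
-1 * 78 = -78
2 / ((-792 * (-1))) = 1 / 396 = 0.00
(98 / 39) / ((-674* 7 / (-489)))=1141 / 4381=0.26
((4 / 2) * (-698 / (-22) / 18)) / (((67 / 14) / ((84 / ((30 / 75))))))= 154.69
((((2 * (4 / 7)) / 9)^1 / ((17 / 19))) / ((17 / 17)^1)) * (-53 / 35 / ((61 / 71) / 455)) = -7435688 / 65331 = -113.82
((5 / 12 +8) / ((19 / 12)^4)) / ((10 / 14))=1221696 / 651605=1.87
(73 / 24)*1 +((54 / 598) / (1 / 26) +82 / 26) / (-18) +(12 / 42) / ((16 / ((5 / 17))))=2.74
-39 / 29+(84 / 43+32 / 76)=24397 / 23693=1.03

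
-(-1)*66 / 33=2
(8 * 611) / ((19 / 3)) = 14664 / 19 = 771.79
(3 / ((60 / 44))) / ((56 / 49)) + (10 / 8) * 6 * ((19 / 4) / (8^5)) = 2524561 / 1310720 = 1.93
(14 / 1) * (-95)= -1330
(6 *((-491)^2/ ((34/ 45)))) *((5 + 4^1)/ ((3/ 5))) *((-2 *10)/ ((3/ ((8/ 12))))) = -2169729000/ 17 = -127631117.65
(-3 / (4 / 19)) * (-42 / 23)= 1197 / 46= 26.02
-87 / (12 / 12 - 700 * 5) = 87 / 3499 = 0.02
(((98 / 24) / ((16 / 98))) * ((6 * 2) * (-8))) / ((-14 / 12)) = 2058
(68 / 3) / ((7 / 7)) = 68 / 3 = 22.67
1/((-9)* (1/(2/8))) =-1/36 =-0.03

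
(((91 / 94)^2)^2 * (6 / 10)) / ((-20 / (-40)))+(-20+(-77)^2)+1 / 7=8075165069541 / 1366310680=5910.20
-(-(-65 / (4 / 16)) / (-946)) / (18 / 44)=260 / 387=0.67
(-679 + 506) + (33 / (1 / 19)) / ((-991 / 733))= -631034 / 991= -636.76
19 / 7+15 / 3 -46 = -268 / 7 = -38.29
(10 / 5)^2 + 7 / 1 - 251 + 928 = 688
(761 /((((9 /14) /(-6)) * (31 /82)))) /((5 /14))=-24461584 /465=-52605.56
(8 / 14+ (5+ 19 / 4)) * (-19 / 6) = -5491 / 168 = -32.68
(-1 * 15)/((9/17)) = -85/3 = -28.33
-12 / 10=-6 / 5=-1.20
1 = 1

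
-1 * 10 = -10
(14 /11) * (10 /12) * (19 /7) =95 /33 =2.88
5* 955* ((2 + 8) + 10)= 95500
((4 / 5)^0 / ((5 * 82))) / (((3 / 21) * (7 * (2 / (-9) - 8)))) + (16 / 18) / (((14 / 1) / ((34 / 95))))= 162895 / 7263396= 0.02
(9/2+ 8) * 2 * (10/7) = 250/7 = 35.71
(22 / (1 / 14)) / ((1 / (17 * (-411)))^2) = 15035996052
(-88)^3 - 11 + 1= -681482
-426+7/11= -4679/11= -425.36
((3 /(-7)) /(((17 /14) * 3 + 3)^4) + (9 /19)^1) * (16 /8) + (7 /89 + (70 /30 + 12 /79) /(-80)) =265022260906969 /266484053237040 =0.99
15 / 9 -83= -244 / 3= -81.33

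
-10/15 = -2/3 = -0.67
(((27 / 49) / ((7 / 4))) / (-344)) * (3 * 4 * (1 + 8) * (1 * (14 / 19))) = -2916 / 40033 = -0.07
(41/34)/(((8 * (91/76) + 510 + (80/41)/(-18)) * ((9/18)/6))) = 862353/30957068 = 0.03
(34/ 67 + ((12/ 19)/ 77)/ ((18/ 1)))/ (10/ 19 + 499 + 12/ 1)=149360/ 150420963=0.00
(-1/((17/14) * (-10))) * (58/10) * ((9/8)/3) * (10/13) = 609/4420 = 0.14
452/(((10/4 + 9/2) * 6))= 226/21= 10.76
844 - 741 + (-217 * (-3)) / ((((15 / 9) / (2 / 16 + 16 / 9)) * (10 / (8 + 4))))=99487 / 100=994.87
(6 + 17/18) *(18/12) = 125/12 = 10.42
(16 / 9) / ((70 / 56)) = 64 / 45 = 1.42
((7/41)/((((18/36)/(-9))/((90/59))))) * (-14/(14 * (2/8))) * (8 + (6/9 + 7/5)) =188.77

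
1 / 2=0.50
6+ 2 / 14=43 / 7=6.14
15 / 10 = 3 / 2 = 1.50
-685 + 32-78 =-731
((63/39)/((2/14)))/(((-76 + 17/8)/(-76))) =29792/2561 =11.63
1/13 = 0.08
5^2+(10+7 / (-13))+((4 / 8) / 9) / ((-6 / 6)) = 8051 / 234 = 34.41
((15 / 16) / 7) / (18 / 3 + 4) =3 / 224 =0.01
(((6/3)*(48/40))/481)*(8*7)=672/2405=0.28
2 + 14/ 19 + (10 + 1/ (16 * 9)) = 34867/ 2736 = 12.74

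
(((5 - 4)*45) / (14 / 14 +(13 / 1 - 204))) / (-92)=9 / 3496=0.00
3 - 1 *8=-5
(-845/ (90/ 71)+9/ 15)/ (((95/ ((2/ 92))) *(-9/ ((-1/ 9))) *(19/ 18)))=-59941/ 33627150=-0.00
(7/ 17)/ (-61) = -7/ 1037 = -0.01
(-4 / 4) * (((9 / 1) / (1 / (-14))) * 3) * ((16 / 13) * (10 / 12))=5040 / 13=387.69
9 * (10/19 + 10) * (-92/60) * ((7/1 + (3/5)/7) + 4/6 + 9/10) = -1256.87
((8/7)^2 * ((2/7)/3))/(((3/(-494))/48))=-1011712/1029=-983.20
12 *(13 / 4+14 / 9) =173 / 3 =57.67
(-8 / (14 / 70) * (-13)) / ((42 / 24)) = 2080 / 7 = 297.14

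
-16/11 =-1.45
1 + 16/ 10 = 13/ 5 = 2.60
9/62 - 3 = -177/62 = -2.85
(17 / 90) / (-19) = -17 / 1710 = -0.01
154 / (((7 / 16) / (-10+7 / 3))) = -8096 / 3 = -2698.67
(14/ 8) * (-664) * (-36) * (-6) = -250992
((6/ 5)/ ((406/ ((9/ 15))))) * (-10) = -18/ 1015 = -0.02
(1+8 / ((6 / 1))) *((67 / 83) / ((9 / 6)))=938 / 747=1.26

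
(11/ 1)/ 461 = 0.02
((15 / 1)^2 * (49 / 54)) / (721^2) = 25 / 63654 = 0.00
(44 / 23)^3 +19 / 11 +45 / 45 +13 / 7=10854119 / 936859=11.59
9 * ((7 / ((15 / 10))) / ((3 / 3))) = 42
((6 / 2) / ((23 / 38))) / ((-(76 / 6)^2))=-0.03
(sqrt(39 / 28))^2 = 39 / 28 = 1.39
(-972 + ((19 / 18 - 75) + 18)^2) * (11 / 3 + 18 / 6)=14385.21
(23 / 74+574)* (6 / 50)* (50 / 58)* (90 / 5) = 1147473 / 1073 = 1069.41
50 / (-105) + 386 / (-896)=-1219 / 1344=-0.91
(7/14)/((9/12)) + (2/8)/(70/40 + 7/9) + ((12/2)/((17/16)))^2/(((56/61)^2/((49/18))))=8187065/78897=103.77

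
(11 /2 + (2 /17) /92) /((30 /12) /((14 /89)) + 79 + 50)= 60228 /1586287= 0.04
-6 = -6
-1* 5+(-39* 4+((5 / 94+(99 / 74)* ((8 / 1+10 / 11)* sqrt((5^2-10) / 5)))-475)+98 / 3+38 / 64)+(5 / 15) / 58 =-26286519 / 43616+441* sqrt(3) / 37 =-582.04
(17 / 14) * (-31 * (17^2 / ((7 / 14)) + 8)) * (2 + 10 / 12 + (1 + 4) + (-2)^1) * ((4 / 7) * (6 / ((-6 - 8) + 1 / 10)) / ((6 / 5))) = 77205500 / 2919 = 26449.30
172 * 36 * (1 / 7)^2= 6192 / 49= 126.37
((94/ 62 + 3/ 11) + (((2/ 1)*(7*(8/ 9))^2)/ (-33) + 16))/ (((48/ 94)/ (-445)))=-13381479745/ 994356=-13457.43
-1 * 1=-1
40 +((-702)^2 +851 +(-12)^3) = 491967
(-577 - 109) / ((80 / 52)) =-4459 / 10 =-445.90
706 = 706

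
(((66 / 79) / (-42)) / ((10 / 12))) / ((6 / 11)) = -121 / 2765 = -0.04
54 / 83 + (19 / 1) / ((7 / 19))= 30341 / 581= 52.22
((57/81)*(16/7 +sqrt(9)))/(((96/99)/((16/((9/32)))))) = 123728/567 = 218.22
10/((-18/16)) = -80/9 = -8.89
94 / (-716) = -47 / 358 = -0.13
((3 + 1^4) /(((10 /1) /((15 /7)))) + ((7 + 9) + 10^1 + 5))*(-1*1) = -223 /7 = -31.86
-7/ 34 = -0.21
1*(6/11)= 6/11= 0.55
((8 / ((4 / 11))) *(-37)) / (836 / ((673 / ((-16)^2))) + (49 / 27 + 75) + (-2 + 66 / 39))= -2.06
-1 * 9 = -9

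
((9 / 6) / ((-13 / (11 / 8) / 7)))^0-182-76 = -257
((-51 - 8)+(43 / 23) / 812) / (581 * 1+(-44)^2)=-1101841 / 47007492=-0.02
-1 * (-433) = 433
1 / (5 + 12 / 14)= 7 / 41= 0.17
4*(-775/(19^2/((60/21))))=-62000/2527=-24.54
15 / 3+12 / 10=31 / 5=6.20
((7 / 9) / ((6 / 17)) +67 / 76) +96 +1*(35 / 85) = 3470855 / 34884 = 99.50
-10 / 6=-5 / 3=-1.67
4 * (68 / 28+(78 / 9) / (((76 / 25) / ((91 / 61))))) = 650486 / 24339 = 26.73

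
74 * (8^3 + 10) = 38628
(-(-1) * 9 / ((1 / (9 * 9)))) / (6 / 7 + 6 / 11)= 2079 / 4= 519.75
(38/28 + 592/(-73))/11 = -6901/11242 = -0.61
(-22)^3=-10648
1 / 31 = 0.03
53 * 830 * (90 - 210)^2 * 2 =1266912000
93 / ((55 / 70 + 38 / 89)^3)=52.15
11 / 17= 0.65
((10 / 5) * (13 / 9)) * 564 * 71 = 347048 / 3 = 115682.67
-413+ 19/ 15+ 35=-5651/ 15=-376.73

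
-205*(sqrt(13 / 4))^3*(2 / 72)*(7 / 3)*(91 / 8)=-1697605*sqrt(13) / 6912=-885.53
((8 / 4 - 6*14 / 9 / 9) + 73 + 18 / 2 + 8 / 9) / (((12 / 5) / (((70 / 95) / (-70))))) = -566 / 1539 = -0.37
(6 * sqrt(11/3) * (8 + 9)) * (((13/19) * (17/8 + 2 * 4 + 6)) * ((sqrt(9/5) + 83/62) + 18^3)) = 12573101.75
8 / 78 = 4 / 39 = 0.10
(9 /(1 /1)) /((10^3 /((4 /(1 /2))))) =0.07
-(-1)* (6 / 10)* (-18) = -54 / 5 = -10.80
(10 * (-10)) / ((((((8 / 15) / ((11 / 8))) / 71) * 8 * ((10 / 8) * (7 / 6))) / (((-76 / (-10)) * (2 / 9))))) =-74195 / 28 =-2649.82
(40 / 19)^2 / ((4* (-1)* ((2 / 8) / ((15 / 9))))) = -8000 / 1083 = -7.39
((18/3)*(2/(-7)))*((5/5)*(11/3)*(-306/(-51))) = -264/7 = -37.71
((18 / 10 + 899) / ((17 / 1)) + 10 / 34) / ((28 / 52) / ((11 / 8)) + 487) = 647647 / 5924245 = 0.11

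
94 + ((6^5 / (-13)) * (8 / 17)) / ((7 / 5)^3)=-650518 / 75803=-8.58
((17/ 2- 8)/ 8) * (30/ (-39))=-5/ 104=-0.05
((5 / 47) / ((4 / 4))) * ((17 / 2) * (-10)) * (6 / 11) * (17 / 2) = -21675 / 517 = -41.92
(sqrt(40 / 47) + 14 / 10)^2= 5.39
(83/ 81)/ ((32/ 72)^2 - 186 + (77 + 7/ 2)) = -166/ 17059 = -0.01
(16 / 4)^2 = 16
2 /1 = 2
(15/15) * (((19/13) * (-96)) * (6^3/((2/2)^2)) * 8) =-242451.69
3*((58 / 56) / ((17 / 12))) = 261 / 119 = 2.19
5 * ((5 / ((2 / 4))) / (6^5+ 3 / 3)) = 50 / 7777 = 0.01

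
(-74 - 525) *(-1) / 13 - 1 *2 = 44.08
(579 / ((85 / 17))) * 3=1737 / 5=347.40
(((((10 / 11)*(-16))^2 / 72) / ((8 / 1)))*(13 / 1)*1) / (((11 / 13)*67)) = 67600 / 802593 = 0.08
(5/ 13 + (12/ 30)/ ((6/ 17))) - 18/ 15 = 62/ 195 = 0.32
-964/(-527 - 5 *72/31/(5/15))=29884/17417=1.72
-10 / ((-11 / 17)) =170 / 11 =15.45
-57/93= -19/31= -0.61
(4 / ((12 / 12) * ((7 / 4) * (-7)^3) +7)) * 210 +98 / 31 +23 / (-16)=17255 / 56048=0.31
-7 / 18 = -0.39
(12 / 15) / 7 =4 / 35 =0.11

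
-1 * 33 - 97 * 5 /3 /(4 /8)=-1069 /3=-356.33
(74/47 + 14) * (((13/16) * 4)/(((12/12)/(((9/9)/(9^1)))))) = 5.62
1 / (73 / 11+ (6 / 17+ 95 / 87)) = 16269 / 131474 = 0.12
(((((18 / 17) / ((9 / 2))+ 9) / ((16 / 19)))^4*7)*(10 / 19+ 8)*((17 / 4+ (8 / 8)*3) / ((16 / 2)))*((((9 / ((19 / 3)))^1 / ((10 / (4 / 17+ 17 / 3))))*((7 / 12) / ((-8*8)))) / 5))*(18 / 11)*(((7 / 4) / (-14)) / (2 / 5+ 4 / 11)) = 9770029462240707807 / 30491196899983360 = 320.42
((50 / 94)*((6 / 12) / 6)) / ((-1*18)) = -25 / 10152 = -0.00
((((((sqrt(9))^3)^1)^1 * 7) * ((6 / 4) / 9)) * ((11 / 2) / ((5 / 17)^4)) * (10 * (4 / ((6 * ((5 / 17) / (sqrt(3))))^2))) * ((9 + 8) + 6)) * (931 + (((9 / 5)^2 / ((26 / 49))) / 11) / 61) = 4734024070643759913 / 247812500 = 19103249717.60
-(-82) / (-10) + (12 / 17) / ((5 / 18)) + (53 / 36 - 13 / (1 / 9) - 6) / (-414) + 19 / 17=-5381069 / 1266840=-4.25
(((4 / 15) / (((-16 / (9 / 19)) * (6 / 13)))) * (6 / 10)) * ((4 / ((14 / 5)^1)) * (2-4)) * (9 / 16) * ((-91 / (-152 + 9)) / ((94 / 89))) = 31239 / 3143360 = 0.01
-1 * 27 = -27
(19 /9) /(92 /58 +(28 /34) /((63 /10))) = 1.23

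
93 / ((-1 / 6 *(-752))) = 279 / 376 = 0.74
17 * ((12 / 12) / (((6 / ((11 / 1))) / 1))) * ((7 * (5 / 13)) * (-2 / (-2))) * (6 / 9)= 6545 / 117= 55.94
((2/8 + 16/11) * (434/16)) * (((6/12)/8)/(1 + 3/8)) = 16275/7744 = 2.10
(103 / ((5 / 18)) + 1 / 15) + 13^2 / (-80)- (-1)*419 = 189061 / 240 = 787.75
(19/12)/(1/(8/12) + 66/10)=95/486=0.20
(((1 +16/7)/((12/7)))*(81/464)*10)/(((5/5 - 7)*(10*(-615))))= 0.00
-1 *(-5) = 5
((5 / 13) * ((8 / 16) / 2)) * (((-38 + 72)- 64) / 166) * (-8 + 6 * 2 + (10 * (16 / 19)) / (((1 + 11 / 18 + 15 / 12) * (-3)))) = -110775 / 2111603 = -0.05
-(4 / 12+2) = -2.33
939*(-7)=-6573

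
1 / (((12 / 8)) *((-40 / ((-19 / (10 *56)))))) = 19 / 33600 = 0.00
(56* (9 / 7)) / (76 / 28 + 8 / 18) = 4536 / 199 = 22.79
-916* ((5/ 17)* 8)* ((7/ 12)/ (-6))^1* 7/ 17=224420/ 2601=86.28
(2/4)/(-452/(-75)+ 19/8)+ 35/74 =198635/373034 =0.53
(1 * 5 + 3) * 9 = 72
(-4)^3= -64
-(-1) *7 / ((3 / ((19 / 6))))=7.39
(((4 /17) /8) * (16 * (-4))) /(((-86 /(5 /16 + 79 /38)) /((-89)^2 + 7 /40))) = 230347769 /555560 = 414.62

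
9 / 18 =1 / 2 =0.50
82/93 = 0.88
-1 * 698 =-698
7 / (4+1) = 7 / 5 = 1.40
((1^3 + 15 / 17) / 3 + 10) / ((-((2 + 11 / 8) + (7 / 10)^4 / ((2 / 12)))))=-1355000 / 613989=-2.21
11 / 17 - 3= -40 / 17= -2.35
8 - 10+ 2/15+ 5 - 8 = -73/15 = -4.87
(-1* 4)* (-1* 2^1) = 8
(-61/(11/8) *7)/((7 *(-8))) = 5.55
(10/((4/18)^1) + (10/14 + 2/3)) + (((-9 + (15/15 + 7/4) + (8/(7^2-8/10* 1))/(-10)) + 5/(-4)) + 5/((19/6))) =40.44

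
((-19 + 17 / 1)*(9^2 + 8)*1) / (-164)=89 / 82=1.09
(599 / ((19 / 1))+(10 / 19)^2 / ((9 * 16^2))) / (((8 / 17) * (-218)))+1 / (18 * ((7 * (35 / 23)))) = -2982244949 / 9871877120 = -0.30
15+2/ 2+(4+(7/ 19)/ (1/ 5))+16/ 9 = 4039/ 171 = 23.62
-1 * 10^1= -10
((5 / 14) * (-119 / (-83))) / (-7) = -85 / 1162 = -0.07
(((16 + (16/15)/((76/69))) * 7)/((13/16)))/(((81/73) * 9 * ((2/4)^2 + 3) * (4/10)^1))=2027648/180063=11.26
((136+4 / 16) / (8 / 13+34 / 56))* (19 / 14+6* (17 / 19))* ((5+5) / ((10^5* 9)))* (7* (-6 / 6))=-17745091 / 304380000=-0.06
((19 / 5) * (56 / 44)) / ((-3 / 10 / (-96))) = 17024 / 11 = 1547.64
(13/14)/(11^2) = 13/1694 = 0.01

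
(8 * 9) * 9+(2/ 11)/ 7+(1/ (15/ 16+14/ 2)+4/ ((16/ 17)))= 25519355/ 39116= 652.40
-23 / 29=-0.79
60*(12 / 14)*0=0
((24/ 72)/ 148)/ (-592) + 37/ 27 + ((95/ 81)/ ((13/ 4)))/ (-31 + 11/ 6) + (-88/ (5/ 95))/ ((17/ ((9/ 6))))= -891556169573/ 6099387840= -146.17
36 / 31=1.16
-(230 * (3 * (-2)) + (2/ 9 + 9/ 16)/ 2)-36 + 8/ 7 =2711017/ 2016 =1344.75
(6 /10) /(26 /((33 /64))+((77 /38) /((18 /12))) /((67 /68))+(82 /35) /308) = 12350646 /1066331899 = 0.01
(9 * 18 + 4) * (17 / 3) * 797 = 2249134 / 3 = 749711.33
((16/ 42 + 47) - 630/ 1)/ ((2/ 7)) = -12235/ 6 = -2039.17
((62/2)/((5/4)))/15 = 124/75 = 1.65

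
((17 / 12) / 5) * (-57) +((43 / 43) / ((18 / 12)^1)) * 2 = -889 / 60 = -14.82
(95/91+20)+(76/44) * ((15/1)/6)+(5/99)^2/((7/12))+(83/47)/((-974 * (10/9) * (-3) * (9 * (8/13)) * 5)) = 138091961717821/5443864826400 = 25.37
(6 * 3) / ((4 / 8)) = 36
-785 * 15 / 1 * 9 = -105975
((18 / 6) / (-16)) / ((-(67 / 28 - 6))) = -21 / 404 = -0.05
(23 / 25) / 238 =23 / 5950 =0.00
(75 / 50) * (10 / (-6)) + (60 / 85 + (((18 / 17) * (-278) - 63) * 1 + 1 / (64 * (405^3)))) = -25957704203983 / 72275976000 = -359.15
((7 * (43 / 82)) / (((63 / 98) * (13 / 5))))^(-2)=23011209 / 110986225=0.21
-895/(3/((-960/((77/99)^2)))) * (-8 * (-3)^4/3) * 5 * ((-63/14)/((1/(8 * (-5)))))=-92036101224.49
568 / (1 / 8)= 4544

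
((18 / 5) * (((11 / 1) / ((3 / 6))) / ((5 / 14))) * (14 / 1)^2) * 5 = 1086624 / 5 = 217324.80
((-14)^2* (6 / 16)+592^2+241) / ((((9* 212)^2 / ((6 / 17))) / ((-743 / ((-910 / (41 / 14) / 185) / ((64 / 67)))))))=11802188701 / 821303847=14.37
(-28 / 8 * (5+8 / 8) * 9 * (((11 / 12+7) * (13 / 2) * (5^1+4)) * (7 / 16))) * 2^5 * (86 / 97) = -210773745 / 194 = -1086462.60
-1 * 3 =-3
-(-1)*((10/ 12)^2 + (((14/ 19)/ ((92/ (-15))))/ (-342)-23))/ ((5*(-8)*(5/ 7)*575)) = 11667607/ 8593605000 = 0.00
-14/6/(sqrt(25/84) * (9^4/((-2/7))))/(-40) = -sqrt(21)/984150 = -0.00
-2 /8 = -1 /4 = -0.25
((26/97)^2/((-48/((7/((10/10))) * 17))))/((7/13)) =-37349/112908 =-0.33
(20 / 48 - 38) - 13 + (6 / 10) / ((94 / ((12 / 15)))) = -713153 / 14100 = -50.58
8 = 8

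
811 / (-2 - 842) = -811 / 844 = -0.96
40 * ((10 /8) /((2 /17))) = 425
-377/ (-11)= 377/ 11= 34.27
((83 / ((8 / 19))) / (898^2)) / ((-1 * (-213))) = 1577 / 1374112416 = 0.00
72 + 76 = 148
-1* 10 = -10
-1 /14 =-0.07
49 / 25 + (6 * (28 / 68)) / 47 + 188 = 3795501 / 19975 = 190.01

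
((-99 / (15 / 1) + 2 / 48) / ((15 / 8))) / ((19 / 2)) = -0.37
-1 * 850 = -850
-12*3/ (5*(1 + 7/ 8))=-96/ 25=-3.84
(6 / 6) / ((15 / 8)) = 8 / 15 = 0.53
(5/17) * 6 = 1.76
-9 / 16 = -0.56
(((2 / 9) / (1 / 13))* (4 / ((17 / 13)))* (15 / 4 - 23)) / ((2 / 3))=-13013 / 51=-255.16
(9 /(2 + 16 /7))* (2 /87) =7 /145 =0.05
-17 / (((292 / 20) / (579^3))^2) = -16012543125671071425 / 5329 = -3004793230563158.46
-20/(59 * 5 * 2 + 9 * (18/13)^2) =-1690/51313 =-0.03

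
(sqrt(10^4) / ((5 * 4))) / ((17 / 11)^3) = 1.35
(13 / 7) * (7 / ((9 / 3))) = 13 / 3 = 4.33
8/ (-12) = -2/ 3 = -0.67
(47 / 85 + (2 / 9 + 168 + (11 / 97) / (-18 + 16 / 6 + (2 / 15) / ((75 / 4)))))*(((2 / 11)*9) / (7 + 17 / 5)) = 215928668687 / 8131568588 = 26.55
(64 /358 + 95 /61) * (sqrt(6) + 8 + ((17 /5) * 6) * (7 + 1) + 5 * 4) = 18957 * sqrt(6) /10919 + 18122892 /54595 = 336.20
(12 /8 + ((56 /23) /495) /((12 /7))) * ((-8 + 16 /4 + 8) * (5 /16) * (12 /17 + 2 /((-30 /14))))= -2977169 /6967620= -0.43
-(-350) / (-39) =-8.97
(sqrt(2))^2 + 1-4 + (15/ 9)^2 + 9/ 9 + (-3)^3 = -218/ 9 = -24.22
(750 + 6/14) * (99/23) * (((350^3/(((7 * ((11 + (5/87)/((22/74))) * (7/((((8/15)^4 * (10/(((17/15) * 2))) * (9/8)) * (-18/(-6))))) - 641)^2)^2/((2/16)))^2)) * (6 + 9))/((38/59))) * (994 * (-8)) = -101111262916656764566407167096947382245895700480000000/7335973933536562225356774734028497020452516594387865000998567059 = -0.00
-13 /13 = -1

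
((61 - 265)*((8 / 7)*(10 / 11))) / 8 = -2040 / 77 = -26.49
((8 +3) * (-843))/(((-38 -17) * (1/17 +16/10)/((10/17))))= 2810/47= 59.79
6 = 6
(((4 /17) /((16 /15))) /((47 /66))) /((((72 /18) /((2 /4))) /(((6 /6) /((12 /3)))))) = 495 /51136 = 0.01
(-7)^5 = -16807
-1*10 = -10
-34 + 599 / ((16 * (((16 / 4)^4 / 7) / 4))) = -30623 / 1024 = -29.91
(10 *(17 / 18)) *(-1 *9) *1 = -85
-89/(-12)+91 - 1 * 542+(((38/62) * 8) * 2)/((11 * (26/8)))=-443.31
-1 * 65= -65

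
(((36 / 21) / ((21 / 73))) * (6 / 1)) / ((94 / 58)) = 50808 / 2303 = 22.06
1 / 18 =0.06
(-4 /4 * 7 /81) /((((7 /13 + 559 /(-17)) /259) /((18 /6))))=400673 /192996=2.08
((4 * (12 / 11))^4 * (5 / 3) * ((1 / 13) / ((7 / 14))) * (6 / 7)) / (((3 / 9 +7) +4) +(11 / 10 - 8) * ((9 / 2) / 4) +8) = 6.89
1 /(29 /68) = 68 /29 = 2.34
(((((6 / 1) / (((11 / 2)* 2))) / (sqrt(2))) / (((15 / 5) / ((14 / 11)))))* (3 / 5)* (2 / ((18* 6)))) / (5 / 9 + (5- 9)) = -7* sqrt(2) / 18755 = -0.00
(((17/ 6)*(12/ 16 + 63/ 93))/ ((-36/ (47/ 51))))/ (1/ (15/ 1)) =-13865/ 8928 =-1.55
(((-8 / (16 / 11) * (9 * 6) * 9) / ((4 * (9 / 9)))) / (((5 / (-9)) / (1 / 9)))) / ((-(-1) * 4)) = 2673 / 80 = 33.41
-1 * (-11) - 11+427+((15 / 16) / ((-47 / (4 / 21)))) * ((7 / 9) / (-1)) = 722489 / 1692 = 427.00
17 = 17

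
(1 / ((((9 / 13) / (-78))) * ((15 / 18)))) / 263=-676 / 1315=-0.51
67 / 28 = 2.39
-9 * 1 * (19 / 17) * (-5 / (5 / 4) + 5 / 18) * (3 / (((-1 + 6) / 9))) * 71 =2440341 / 170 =14354.95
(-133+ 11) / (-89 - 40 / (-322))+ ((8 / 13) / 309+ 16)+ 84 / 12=1401039205 / 57479253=24.37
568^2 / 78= 161312 / 39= 4136.21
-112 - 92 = -204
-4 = -4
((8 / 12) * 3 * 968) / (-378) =-968 / 189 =-5.12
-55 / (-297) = 5 / 27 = 0.19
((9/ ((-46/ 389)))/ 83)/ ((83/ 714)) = -1249857/ 158447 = -7.89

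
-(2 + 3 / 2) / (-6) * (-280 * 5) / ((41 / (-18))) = 358.54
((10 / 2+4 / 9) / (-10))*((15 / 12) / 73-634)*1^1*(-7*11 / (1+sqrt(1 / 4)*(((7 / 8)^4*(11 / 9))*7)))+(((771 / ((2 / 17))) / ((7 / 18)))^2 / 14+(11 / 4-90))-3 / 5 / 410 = 107664151452518087069 / 5309672687900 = 20276984.62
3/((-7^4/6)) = -18/2401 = -0.01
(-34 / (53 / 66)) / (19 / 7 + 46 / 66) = -129591 / 10441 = -12.41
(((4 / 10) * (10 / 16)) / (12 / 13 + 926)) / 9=13 / 433800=0.00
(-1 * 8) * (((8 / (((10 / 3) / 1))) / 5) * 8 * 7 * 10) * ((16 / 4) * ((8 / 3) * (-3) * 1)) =344064 / 5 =68812.80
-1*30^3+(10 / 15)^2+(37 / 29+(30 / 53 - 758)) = -383944787 / 13833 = -27755.71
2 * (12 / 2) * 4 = 48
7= 7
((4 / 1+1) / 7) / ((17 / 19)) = 95 / 119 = 0.80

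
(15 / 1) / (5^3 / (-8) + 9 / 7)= -840 / 803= -1.05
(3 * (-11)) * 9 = -297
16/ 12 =4/ 3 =1.33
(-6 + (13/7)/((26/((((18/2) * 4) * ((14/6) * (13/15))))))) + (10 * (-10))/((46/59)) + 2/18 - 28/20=-134912/1035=-130.35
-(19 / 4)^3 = -6859 / 64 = -107.17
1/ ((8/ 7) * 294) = 1/ 336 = 0.00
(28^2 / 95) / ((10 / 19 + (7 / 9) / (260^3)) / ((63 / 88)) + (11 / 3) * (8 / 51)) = 3320535254400 / 527227296871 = 6.30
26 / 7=3.71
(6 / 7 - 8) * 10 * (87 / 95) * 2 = -17400 / 133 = -130.83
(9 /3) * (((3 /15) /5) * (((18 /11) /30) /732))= 0.00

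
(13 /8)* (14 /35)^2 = 13 /50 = 0.26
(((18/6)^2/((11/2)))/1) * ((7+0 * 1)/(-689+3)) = -9/539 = -0.02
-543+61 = -482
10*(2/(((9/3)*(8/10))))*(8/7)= 200/21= 9.52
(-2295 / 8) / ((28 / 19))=-43605 / 224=-194.67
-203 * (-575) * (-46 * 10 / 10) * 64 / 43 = -343638400 / 43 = -7991590.70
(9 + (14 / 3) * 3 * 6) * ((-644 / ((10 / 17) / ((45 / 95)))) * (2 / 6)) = -1527246 / 95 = -16076.27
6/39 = 2/13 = 0.15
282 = 282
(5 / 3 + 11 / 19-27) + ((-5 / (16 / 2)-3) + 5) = -10661 / 456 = -23.38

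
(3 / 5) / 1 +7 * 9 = 318 / 5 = 63.60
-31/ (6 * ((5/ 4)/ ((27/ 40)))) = -279/ 100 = -2.79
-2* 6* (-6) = 72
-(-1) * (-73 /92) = -73 /92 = -0.79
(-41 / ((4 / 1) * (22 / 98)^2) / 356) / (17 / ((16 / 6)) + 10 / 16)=-14063 / 172304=-0.08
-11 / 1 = -11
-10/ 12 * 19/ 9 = -95/ 54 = -1.76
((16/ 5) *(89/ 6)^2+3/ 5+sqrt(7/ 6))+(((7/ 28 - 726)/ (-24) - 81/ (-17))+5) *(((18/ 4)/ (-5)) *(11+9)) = -188353/ 12240+sqrt(42)/ 6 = -14.31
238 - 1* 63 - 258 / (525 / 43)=26927 / 175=153.87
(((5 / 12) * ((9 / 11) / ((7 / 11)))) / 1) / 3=5 / 28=0.18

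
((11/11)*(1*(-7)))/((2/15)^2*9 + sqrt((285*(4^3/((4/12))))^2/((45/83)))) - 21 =-18121622399741/862934399996 - 997500*sqrt(415)/215733599999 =-21.00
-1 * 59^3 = -205379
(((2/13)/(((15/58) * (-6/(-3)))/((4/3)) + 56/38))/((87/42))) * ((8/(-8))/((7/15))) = -4560/53339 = -0.09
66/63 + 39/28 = 205/84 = 2.44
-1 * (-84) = 84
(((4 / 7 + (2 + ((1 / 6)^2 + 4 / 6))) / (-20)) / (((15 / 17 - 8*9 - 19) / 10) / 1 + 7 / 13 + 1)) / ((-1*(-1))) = 181883 / 8324064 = 0.02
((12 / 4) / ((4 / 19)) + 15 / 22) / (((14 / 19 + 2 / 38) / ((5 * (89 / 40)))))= 370329 / 1760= 210.41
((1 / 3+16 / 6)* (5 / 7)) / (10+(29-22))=15 / 119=0.13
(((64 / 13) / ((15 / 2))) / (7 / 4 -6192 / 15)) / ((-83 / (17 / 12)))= 2176 / 79834131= 0.00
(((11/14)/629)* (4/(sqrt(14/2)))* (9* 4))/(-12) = -66* sqrt(7)/30821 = -0.01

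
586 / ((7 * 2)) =293 / 7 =41.86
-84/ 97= -0.87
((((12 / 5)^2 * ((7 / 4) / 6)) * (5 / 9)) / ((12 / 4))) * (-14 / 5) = -196 / 225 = -0.87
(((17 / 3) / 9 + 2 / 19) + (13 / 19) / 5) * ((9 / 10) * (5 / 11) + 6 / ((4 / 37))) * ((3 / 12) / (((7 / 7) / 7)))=160433 / 1881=85.29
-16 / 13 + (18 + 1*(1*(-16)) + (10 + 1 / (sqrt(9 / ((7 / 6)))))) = sqrt(42) / 18 + 140 / 13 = 11.13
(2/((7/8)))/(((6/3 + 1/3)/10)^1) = 480/49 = 9.80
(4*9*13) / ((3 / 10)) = 1560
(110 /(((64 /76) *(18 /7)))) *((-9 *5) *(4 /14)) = -653.12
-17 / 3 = -5.67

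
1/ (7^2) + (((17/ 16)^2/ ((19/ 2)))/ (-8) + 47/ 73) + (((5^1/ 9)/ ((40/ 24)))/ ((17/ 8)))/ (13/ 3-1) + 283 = 1678206205363/ 5915499520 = 283.70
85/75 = 17/15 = 1.13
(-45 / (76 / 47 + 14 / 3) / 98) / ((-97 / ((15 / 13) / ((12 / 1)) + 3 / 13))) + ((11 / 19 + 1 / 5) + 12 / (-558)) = 2931784198219 / 3869380416720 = 0.76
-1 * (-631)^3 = 251239591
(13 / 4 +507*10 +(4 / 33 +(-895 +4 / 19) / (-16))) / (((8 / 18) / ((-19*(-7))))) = 1080598953 / 704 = 1534941.69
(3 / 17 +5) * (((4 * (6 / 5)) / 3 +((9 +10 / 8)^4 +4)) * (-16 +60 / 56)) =-32498601927 / 38080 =-853429.67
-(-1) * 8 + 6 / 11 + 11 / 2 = 309 / 22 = 14.05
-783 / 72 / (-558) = 29 / 1488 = 0.02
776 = 776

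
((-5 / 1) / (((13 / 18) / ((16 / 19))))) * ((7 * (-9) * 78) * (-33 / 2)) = -8981280 / 19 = -472698.95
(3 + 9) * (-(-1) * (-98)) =-1176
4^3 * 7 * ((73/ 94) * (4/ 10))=32704/ 235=139.17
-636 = -636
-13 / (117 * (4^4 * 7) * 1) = -1 / 16128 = -0.00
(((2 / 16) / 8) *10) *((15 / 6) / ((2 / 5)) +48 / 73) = 10085 / 9344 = 1.08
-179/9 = -19.89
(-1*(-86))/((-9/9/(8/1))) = -688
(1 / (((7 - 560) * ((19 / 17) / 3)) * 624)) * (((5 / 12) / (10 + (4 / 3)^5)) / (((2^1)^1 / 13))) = -6885 / 4645270784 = -0.00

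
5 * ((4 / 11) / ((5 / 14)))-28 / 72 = 931 / 198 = 4.70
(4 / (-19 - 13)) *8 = -1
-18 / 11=-1.64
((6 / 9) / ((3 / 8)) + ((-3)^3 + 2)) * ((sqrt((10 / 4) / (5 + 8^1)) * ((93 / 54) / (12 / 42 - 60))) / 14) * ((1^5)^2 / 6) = 31 * sqrt(130) / 101088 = 0.00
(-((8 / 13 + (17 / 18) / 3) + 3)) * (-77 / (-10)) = -212443 / 7020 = -30.26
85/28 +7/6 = 353/84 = 4.20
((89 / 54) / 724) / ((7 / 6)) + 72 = 3284153 / 45612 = 72.00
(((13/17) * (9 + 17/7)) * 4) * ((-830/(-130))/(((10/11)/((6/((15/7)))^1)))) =58432/85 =687.44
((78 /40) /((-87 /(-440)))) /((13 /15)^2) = 4950 /377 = 13.13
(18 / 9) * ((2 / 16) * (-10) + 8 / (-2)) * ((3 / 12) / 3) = -7 / 8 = -0.88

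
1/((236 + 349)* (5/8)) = 8/2925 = 0.00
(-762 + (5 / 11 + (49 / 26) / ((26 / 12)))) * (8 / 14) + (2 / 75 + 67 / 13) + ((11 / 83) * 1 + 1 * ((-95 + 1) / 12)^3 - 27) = -5465104944449 / 5832426600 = -937.02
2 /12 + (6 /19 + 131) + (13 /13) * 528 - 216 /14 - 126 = 413407 /798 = 518.05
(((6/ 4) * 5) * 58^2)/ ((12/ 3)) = 12615/ 2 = 6307.50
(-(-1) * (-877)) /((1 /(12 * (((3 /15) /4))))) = -2631 /5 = -526.20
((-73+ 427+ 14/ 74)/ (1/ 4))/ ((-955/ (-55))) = 576620/ 7067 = 81.59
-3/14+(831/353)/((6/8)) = 14453/4942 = 2.92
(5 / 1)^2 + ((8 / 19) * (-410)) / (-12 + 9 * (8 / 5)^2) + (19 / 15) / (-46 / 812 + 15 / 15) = 26877643 / 2510565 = 10.71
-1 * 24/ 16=-3/ 2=-1.50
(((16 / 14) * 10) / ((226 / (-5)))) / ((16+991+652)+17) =-50 / 331429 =-0.00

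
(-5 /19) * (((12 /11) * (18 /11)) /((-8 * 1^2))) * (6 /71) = 810 /163229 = 0.00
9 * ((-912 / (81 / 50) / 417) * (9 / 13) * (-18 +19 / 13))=3268000 / 23491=139.12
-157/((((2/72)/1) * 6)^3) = -33912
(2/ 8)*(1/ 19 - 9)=-85/ 38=-2.24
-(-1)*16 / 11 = 1.45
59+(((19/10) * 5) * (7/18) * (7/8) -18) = 12739/288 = 44.23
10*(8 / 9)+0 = 8.89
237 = 237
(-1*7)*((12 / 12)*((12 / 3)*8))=-224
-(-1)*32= 32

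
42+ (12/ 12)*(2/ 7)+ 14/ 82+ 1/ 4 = 49027/ 1148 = 42.71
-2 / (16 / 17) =-17 / 8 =-2.12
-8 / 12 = -2 / 3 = -0.67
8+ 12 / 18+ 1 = 29 / 3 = 9.67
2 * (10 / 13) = 20 / 13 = 1.54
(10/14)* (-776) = -3880/7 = -554.29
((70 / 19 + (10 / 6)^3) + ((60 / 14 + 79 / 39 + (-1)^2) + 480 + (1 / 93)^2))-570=-3336624292 / 44862363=-74.37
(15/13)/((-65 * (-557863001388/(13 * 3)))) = 1/805802113116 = 0.00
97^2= 9409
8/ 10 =4/ 5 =0.80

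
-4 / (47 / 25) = -100 / 47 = -2.13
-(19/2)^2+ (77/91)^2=-60525/676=-89.53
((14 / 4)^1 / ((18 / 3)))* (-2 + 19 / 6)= 49 / 72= 0.68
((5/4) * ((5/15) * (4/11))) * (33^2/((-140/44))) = -363/7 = -51.86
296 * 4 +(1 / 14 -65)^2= 1058345 / 196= 5399.72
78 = 78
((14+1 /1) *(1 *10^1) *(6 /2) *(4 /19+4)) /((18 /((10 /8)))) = 131.58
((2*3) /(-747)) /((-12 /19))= 19 /1494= 0.01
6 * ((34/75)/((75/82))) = 5576/1875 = 2.97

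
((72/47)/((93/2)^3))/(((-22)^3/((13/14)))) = -52/39136347327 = -0.00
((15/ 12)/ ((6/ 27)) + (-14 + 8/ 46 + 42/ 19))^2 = 438609249/ 12222016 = 35.89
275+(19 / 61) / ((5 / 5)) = 275.31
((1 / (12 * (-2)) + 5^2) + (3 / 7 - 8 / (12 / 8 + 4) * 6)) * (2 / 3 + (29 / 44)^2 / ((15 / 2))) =5141429 / 425920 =12.07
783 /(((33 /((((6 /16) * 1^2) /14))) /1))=783 /1232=0.64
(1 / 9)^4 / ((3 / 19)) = 19 / 19683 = 0.00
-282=-282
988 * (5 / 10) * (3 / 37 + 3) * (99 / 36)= 154869 / 37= 4185.65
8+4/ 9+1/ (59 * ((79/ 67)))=354839/ 41949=8.46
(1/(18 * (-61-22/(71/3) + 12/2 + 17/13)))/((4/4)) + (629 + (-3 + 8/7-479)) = 941058595/6352416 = 148.14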